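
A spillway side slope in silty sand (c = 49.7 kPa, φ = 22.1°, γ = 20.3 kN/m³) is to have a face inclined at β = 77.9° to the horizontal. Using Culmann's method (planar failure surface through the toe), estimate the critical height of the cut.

H_c = 20.26 m

Culmann's analysis gives the critical failure plane at α_cr = (β + φ)/2 = (77.9 + 22.1)/2 = 50.0°, and the critical height
H_c = (4c/γ) · sinβ cosφ / [1 − cos(β − φ)]
    = (4·49.7/20.3) · sin77.9°·cos22.1° / [1 − cos(55.8°)]
    = 9.793 · 0.9778·0.9265 / [1 − 0.5621]
    = 9.793 · 0.9059 / 0.4379
    = 20.26 m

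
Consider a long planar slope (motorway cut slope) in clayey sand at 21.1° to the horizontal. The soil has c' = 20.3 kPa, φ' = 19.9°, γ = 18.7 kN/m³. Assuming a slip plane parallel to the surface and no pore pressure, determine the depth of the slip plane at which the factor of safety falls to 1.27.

Setting FS = 1.27 in FS = [c' + γz cos²β tanφ'] / [γz sinβ cosβ] and solving for z:
z = c' / [γ cosβ (FS·sinβ − cosβ·tanφ')]
  = 20.3 / [18.7·cos21.1°·(1.27·sin21.1° − cos21.1°·tan19.9°)]
  = 20.3 / [18.7·0.9330·(1.27·0.3600 − 0.9330·0.3620)]
  = 20.3 / 2.0843 = 9.739 m

z = 9.74 m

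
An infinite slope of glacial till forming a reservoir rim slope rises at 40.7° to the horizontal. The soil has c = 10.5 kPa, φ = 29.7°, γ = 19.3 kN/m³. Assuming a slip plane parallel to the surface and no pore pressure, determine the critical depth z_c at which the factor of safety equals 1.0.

Setting FS = 1.00 in FS = [c + γz cos²β tanφ] / [γz sinβ cosβ] and solving for z:
z = c / [γ cosβ (FS·sinβ − cosβ·tanφ)]
  = 10.5 / [19.3·cos40.7°·(1.00·sin40.7° − cos40.7°·tan29.7°)]
  = 10.5 / [19.3·0.7581·(1.00·0.6521 − 0.7581·0.5704)]
  = 10.5 / 3.2142 = 3.267 m

z_c = 3.27 m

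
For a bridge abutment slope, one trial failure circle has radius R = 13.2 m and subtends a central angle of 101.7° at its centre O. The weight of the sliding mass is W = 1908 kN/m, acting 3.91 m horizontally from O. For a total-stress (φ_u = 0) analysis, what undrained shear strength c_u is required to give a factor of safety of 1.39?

c_u = 33.5 kPa

FS = c_u·L_a·R / (W·d), so c_u = FS·W·d / (L_a·R).
Arc length L_a = R·θ = 13.2·(101.7°·π/180) = 13.2·1.7750 = 23.43 m
c_u = 1.39·1908·3.91 / (23.43·13.2) = 10369.8 / 309.28 = 33.53 kPa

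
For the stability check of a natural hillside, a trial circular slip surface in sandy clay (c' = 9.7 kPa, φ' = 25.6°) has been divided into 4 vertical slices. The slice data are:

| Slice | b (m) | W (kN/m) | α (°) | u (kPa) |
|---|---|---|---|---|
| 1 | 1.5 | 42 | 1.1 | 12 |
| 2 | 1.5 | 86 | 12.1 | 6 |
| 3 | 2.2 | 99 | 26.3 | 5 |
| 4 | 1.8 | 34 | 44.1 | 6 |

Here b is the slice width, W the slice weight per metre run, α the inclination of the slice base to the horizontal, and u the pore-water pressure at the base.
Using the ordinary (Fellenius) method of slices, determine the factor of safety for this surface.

Ordinary method of slices: FS = Σ[c'·Δl_i + (W_i cosα_i − u_i·Δl_i)·tanφ'] / Σ W_i sinα_i, with Δl_i = b_i / cosα_i.
Slice 1: Δl = 1.5/cos1.1° = 1.500 m; N'_1 = 42·cos1.1° − 12·1.500 = 24.0; c'Δl = 14.55; W sinα = 0.8
Slice 2: Δl = 1.5/cos12.1° = 1.534 m; N'_2 = 86·cos12.1° − 6·1.534 = 74.9; c'Δl = 14.88; W sinα = 18.0
Slice 3: Δl = 2.2/cos26.3° = 2.454 m; N'_3 = 99·cos26.3° − 5·2.454 = 76.5; c'Δl = 23.80; W sinα = 43.9
Slice 4: Δl = 1.8/cos44.1° = 2.507 m; N'_4 = 34·cos44.1° − 6·2.507 = 9.4; c'Δl = 24.31; W sinα = 23.7
Σc'Δl = 77.6 kN/m; ΣN' = 184.7 kN/m; ΣW sinα = 86.4 kN/m
Resisting = 77.6 + 184.7·tan25.6° = 77.6 + 88.5 = 166.1 kN/m
FS = 166.1 / 86.4 = 1.923

FS = 1.92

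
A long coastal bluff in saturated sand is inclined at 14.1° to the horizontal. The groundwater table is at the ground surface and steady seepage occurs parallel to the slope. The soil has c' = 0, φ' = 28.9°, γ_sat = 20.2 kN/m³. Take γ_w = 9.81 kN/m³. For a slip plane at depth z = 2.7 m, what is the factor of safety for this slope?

With seepage parallel to the slope and the water table at the surface, the effective normal stress on the slip plane uses the buoyant unit weight γ' = γ_sat − γ_w while the driving shear stress uses γ_sat:
FS = [c' + γ' z cos²β tanφ'] / [γ_sat z sinβ cosβ]
(For c' = 0 this reduces to FS = (γ'/γ_sat)·tanφ'/tanβ.)
γ' = 20.2 − 9.81 = 10.39 kN/m³
Numerator = 0.0 + 10.39·2.7·cos²14.1°·tan28.9° = 0.0 + 10.39·2.7·0.9407·0.5520 = 14.567 kPa
Denominator = 20.2·2.7·sin14.1°·cos14.1° = 20.2·2.7·0.2436·0.9699 = 12.886 kPa
FS = 14.567 / 12.886 = 1.130

FS = 1.13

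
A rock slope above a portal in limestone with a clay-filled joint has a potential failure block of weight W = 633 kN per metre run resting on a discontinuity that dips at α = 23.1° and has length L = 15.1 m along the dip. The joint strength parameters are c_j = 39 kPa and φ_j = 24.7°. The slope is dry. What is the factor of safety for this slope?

Resolving the block weight along and normal to the plane and applying the Mohr–Coulomb strength on the joint:
N' = W cosα = 633·cos23.1° = 582.2 kN/m
Driving force T = W sinα = 633·sin23.1° = 248.3 kN/m
Resisting force R = c_j·L + N'·tanφ_j = 39·15.1 + 582.2·tan24.7° = 588.9 + 267.8 = 856.7 kN/m
FS = R / T = 856.7 / 248.3 = 3.450

FS = 3.45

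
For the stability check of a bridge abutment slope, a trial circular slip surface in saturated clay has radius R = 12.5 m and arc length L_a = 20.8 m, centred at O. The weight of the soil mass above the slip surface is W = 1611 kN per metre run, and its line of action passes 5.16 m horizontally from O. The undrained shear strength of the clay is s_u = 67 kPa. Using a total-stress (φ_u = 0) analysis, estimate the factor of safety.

FS = 2.10

Taking moments about the centre O, the resisting moment is provided by the undrained shear strength acting along the arc:
M_R = s_u·L_a·R = 67·20.80·12.5 = 17420.0 kN·m/m
M_D = W·d = 1611·5.16 = 8312.8 kN·m/m
FS = M_R / M_D = 17420.0 / 8312.8 = 2.096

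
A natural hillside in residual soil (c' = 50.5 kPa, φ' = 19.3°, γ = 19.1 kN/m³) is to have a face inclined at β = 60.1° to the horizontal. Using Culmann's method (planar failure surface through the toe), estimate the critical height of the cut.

Culmann's analysis gives the critical failure plane at α_cr = (β + φ')/2 = (60.1 + 19.3)/2 = 39.7°, and the critical height
H_c = (4c'/γ) · sinβ cosφ' / [1 − cos(β − φ')]
    = (4·50.5/19.1) · sin60.1°·cos19.3° / [1 − cos(40.8°)]
    = 10.576 · 0.8669·0.9438 / [1 − 0.7570]
    = 10.576 · 0.8182 / 0.2430
    = 35.61 m

H_c = 35.61 m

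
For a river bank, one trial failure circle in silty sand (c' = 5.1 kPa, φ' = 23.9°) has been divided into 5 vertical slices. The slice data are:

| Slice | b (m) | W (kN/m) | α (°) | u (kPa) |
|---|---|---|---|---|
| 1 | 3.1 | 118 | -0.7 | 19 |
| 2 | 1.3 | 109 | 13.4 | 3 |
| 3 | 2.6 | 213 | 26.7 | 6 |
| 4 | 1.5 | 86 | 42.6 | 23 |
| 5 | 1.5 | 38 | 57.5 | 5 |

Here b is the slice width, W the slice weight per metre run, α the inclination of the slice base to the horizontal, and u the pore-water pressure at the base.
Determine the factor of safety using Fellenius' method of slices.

FS = 1.05

Ordinary method of slices: FS = Σ[c'·Δl_i + (W_i cosα_i − u_i·Δl_i)·tanφ'] / Σ W_i sinα_i, with Δl_i = b_i / cosα_i.
Slice 1: Δl = 3.1/cos(-0.7°) = 3.100 m; N'_1 = 118·cos(-0.7°) − 19·3.100 = 59.1; c'Δl = 15.81; W sinα = -1.4
Slice 2: Δl = 1.3/cos13.4° = 1.336 m; N'_2 = 109·cos13.4° − 3·1.336 = 102.0; c'Δl = 6.82; W sinα = 25.3
Slice 3: Δl = 2.6/cos26.7° = 2.910 m; N'_3 = 213·cos26.7° − 6·2.910 = 172.8; c'Δl = 14.84; W sinα = 95.7
Slice 4: Δl = 1.5/cos42.6° = 2.038 m; N'_4 = 86·cos42.6° − 23·2.038 = 16.4; c'Δl = 10.39; W sinα = 58.2
Slice 5: Δl = 1.5/cos57.5° = 2.792 m; N'_5 = 38·cos57.5° − 5·2.792 = 6.5; c'Δl = 14.24; W sinα = 32.0
Σc'Δl = 62.1 kN/m; ΣN' = 356.8 kN/m; ΣW sinα = 209.8 kN/m
Resisting = 62.1 + 356.8·tan23.9° = 62.1 + 158.1 = 220.2 kN/m
FS = 220.2 / 209.8 = 1.050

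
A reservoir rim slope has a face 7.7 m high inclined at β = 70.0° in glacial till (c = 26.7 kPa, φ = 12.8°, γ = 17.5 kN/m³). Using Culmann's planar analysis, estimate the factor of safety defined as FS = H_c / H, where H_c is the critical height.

H_c = (4c/γ) · sinβ cosφ / [1 − cos(β − φ)]
    = (4·26.7/17.5) · sin70.0°·cos12.8° / [1 − cos57.2°]
    = 6.103 · 0.9163 / 0.4583 = 12.20 m
FS = H_c / H = 12.20 / 7.7 = 1.585

FS = 1.58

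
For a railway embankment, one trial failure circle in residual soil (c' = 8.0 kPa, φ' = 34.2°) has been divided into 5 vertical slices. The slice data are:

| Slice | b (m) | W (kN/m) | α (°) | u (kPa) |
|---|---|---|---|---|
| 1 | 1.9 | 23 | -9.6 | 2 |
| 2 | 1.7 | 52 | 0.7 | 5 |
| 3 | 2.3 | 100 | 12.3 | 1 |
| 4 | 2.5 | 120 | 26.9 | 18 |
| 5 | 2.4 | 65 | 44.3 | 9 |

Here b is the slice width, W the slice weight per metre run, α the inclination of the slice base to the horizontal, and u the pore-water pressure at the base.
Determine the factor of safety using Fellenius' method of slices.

Ordinary method of slices: FS = Σ[c'·Δl_i + (W_i cosα_i − u_i·Δl_i)·tanφ'] / Σ W_i sinα_i, with Δl_i = b_i / cosα_i.
Slice 1: Δl = 1.9/cos(-9.6°) = 1.927 m; N'_1 = 23·cos(-9.6°) − 2·1.927 = 18.8; c'Δl = 15.42; W sinα = -3.8
Slice 2: Δl = 1.7/cos0.7° = 1.700 m; N'_2 = 52·cos0.7° − 5·1.700 = 43.5; c'Δl = 13.60; W sinα = 0.6
Slice 3: Δl = 2.3/cos12.3° = 2.354 m; N'_3 = 100·cos12.3° − 1·2.354 = 95.4; c'Δl = 18.83; W sinα = 21.3
Slice 4: Δl = 2.5/cos26.9° = 2.803 m; N'_4 = 120·cos26.9° − 18·2.803 = 56.6; c'Δl = 22.43; W sinα = 54.3
Slice 5: Δl = 2.4/cos44.3° = 3.353 m; N'_5 = 65·cos44.3° − 9·3.353 = 16.3; c'Δl = 26.83; W sinα = 45.4
Σc'Δl = 97.1 kN/m; ΣN' = 230.6 kN/m; ΣW sinα = 117.8 kN/m
Resisting = 97.1 + 230.6·tan34.2° = 97.1 + 156.7 = 253.8 kN/m
FS = 253.8 / 117.8 = 2.155

FS = 2.15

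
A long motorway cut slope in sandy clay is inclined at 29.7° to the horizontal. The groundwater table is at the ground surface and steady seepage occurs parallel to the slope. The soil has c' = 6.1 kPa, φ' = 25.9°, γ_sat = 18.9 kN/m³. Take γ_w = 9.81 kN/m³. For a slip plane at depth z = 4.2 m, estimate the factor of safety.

With seepage parallel to the slope and the water table at the surface, the effective normal stress on the slip plane uses the buoyant unit weight γ' = γ_sat − γ_w while the driving shear stress uses γ_sat:
FS = [c' + γ' z cos²β tanφ'] / [γ_sat z sinβ cosβ]
γ' = 18.9 − 9.81 = 9.09 kN/m³
Numerator = 6.1 + 9.09·4.2·cos²29.7°·tan25.9° = 6.1 + 9.09·4.2·0.7545·0.4856 = 20.087 kPa
Denominator = 18.9·4.2·sin29.7°·cos29.7° = 18.9·4.2·0.4955·0.8686 = 34.163 kPa
FS = 20.087 / 34.163 = 0.588

FS = 0.59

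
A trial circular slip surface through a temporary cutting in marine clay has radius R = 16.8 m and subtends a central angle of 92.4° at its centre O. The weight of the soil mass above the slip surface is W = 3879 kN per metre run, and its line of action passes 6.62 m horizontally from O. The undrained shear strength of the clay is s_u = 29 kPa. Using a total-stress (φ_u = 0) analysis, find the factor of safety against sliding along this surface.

Taking moments about the centre O, the resisting moment is provided by the undrained shear strength acting along the arc:
Arc length L_a = R·θ = 16.8·(92.4°·π/180) = 16.8·1.6127 = 27.09 m
M_R = s_u·L_a·R = 29·27.09·16.8 = 13199.8 kN·m/m
M_D = W·d = 3879·6.62 = 25679.0 kN·m/m
FS = M_R / M_D = 13199.8 / 25679.0 = 0.514

FS = 0.51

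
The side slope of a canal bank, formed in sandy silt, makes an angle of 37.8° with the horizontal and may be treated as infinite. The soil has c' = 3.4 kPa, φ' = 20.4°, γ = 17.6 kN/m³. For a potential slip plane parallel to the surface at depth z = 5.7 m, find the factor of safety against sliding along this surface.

For an infinite slope with a slip plane parallel to the surface (no pore pressure): FS = [c' + γz cos²β tanφ'] / [γz sinβ cosβ].
γz = 17.6·5.7 = 100.32 kN/m²
Numerator = 3.4 + 100.32·cos²37.8°·tan20.4° = 3.4 + 100.32·0.6243·0.3719 = 26.693 kPa
Denominator = 100.32·sin37.8°·cos37.8° = 100.32·0.6129·0.7902 = 48.584 kPa
FS = 26.693 / 48.584 = 0.549

FS = 0.55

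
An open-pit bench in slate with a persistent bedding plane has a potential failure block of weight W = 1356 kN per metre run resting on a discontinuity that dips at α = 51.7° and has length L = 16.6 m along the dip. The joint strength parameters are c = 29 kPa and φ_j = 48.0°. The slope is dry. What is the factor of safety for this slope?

FS = 1.33

Resolving the block weight along and normal to the plane and applying the Mohr–Coulomb strength on the joint:
N' = W cosα = 1356·cos51.7° = 840.4 kN/m
Driving force T = W sinα = 1356·sin51.7° = 1064.2 kN/m
Resisting force R = c·L + N'·tanφ_j = 29·16.6 + 840.4·tan48.0° = 481.4 + 933.4 = 1414.8 kN/m
FS = R / T = 1414.8 / 1064.2 = 1.329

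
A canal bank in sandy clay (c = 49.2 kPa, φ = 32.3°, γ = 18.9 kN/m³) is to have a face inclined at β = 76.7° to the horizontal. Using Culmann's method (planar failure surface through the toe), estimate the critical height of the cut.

H_c = 30.00 m

Culmann's analysis gives the critical failure plane at α_cr = (β + φ)/2 = (76.7 + 32.3)/2 = 54.5°, and the critical height
H_c = (4c/γ) · sinβ cosφ / [1 − cos(β − φ)]
    = (4·49.2/18.9) · sin76.7°·cos32.3° / [1 − cos(44.4°)]
    = 10.413 · 0.9732·0.8453 / [1 − 0.7145]
    = 10.413 · 0.8226 / 0.2855
    = 30.00 m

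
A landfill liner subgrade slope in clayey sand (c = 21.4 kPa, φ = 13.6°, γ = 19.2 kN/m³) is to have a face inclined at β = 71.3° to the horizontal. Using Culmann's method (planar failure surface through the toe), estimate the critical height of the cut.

Culmann's analysis gives the critical failure plane at α_cr = (β + φ)/2 = (71.3 + 13.6)/2 = 42.4°, and the critical height
H_c = (4c/γ) · sinβ cosφ / [1 − cos(β − φ)]
    = (4·21.4/19.2) · sin71.3°·cos13.6° / [1 − cos(57.7°)]
    = 4.458 · 0.9472·0.9720 / [1 − 0.5344]
    = 4.458 · 0.9207 / 0.4656
    = 8.81 m

H_c = 8.81 m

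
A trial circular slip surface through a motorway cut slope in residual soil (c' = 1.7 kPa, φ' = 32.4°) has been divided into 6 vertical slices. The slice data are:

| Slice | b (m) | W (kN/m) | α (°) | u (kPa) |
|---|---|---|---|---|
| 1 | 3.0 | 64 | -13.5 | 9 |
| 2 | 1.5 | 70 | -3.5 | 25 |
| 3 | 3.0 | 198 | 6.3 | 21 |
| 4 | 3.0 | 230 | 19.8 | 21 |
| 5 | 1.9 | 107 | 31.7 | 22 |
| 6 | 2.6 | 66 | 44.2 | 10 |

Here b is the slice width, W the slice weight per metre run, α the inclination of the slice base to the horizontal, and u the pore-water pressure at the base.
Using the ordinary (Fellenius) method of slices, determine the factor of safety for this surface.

FS = 1.55

Ordinary method of slices: FS = Σ[c'·Δl_i + (W_i cosα_i − u_i·Δl_i)·tanφ'] / Σ W_i sinα_i, with Δl_i = b_i / cosα_i.
Slice 1: Δl = 3.0/cos(-13.5°) = 3.085 m; N'_1 = 64·cos(-13.5°) − 9·3.085 = 34.5; c'Δl = 5.24; W sinα = -14.9
Slice 2: Δl = 1.5/cos(-3.5°) = 1.503 m; N'_2 = 70·cos(-3.5°) − 25·1.503 = 32.3; c'Δl = 2.55; W sinα = -4.3
Slice 3: Δl = 3.0/cos6.3° = 3.018 m; N'_3 = 198·cos6.3° − 21·3.018 = 133.4; c'Δl = 5.13; W sinα = 21.7
Slice 4: Δl = 3.0/cos19.8° = 3.189 m; N'_4 = 230·cos19.8° − 21·3.189 = 149.4; c'Δl = 5.42; W sinα = 77.9
Slice 5: Δl = 1.9/cos31.7° = 2.233 m; N'_5 = 107·cos31.7° − 22·2.233 = 41.9; c'Δl = 3.80; W sinα = 56.2
Slice 6: Δl = 2.6/cos44.2° = 3.627 m; N'_6 = 66·cos44.2° − 10·3.627 = 11.0; c'Δl = 6.17; W sinα = 46.0
Σc'Δl = 28.3 kN/m; ΣN' = 402.6 kN/m; ΣW sinα = 182.7 kN/m
Resisting = 28.3 + 402.6·tan32.4° = 28.3 + 255.5 = 283.8 kN/m
FS = 283.8 / 182.7 = 1.554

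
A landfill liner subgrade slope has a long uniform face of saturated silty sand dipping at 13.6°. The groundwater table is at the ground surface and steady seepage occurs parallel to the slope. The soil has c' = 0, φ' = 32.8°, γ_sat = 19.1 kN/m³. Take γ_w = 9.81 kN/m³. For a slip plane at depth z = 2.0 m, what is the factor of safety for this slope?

With seepage parallel to the slope and the water table at the surface, the effective normal stress on the slip plane uses the buoyant unit weight γ' = γ_sat − γ_w while the driving shear stress uses γ_sat:
FS = [c' + γ' z cos²β tanφ'] / [γ_sat z sinβ cosβ]
(For c' = 0 this reduces to FS = (γ'/γ_sat)·tanφ'/tanβ.)
γ' = 19.1 − 9.81 = 9.29 kN/m³
Numerator = 0.0 + 9.29·2.0·cos²13.6°·tan32.8° = 0.0 + 9.29·2.0·0.9447·0.6445 = 11.312 kPa
Denominator = 19.1·2.0·sin13.6°·cos13.6° = 19.1·2.0·0.2351·0.9720 = 8.731 kPa
FS = 11.312 / 8.731 = 1.296

FS = 1.30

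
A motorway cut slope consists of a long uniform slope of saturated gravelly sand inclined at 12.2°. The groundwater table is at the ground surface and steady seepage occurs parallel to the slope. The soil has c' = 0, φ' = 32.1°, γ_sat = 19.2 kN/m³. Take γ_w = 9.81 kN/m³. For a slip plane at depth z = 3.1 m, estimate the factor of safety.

With seepage parallel to the slope and the water table at the surface, the effective normal stress on the slip plane uses the buoyant unit weight γ' = γ_sat − γ_w while the driving shear stress uses γ_sat:
FS = [c' + γ' z cos²β tanφ'] / [γ_sat z sinβ cosβ]
(For c' = 0 this reduces to FS = (γ'/γ_sat)·tanφ'/tanβ.)
γ' = 19.2 − 9.81 = 9.39 kN/m³
Numerator = 0.0 + 9.39·3.1·cos²12.2°·tan32.1° = 0.0 + 9.39·3.1·0.9553·0.6273 = 17.445 kPa
Denominator = 19.2·3.1·sin12.2°·cos12.2° = 19.2·3.1·0.2113·0.9774 = 12.294 kPa
FS = 17.445 / 12.294 = 1.419

FS = 1.42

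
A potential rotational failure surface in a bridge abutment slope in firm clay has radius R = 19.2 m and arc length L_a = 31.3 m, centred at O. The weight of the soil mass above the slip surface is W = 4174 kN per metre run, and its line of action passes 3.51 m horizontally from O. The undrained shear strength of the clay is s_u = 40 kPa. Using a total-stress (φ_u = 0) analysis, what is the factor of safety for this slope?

Taking moments about the centre O, the resisting moment is provided by the undrained shear strength acting along the arc:
M_R = s_u·L_a·R = 40·31.30·19.2 = 24038.4 kN·m/m
M_D = W·d = 4174·3.51 = 14650.7 kN·m/m
FS = M_R / M_D = 24038.4 / 14650.7 = 1.641

FS = 1.64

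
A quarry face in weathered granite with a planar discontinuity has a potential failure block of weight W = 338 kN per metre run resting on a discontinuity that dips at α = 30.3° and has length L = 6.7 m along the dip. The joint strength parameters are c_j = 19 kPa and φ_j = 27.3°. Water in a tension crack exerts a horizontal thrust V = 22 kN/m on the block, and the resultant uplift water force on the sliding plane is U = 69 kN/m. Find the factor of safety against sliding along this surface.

FS = 1.25

Resolving the block weight along and normal to the plane and applying the Mohr–Coulomb strength on the joint:
N' = W cosα − U − V sinα = 338·cos30.3° − 69 − 22·sin30.3° = 211.7 kN/m
Driving force T = W sinα + V cosα = 338·sin30.3° + 22·cos30.3° = 189.5 kN/m
Resisting force R = c_j·L + N'·tanφ_j = 19·6.7 + 211.7·tan27.3° = 127.3 + 109.3 = 236.6 kN/m
FS = R / T = 236.6 / 189.5 = 1.248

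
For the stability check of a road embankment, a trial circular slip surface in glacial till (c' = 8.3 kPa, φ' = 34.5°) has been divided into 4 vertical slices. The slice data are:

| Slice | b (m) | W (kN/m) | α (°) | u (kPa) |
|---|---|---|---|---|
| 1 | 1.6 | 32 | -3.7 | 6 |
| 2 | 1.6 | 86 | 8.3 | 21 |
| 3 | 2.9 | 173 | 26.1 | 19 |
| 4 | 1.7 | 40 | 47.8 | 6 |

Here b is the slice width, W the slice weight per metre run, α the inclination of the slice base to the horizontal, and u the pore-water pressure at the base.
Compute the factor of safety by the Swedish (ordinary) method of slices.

Ordinary method of slices: FS = Σ[c'·Δl_i + (W_i cosα_i − u_i·Δl_i)·tanφ'] / Σ W_i sinα_i, with Δl_i = b_i / cosα_i.
Slice 1: Δl = 1.6/cos(-3.7°) = 1.603 m; N'_1 = 32·cos(-3.7°) − 6·1.603 = 22.3; c'Δl = 13.31; W sinα = -2.1
Slice 2: Δl = 1.6/cos8.3° = 1.617 m; N'_2 = 86·cos8.3° − 21·1.617 = 51.1; c'Δl = 13.42; W sinα = 12.4
Slice 3: Δl = 2.9/cos26.1° = 3.229 m; N'_3 = 173·cos26.1° − 19·3.229 = 94.0; c'Δl = 26.80; W sinα = 76.1
Slice 4: Δl = 1.7/cos47.8° = 2.531 m; N'_4 = 40·cos47.8° − 6·2.531 = 11.7; c'Δl = 21.01; W sinα = 29.6
Σc'Δl = 74.5 kN/m; ΣN' = 179.1 kN/m; ΣW sinα = 116.1 kN/m
Resisting = 74.5 + 179.1·tan34.5° = 74.5 + 123.1 = 197.7 kN/m
FS = 197.7 / 116.1 = 1.703

FS = 1.70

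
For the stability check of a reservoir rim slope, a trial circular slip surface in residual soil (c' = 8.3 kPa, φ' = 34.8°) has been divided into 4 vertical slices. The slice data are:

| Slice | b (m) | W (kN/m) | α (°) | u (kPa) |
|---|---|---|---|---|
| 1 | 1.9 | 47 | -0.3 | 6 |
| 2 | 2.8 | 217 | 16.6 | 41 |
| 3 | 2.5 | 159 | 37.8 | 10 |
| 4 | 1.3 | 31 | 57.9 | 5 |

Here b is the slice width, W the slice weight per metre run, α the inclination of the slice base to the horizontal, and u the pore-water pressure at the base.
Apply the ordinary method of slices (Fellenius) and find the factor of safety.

FS = 1.30

Ordinary method of slices: FS = Σ[c'·Δl_i + (W_i cosα_i − u_i·Δl_i)·tanφ'] / Σ W_i sinα_i, with Δl_i = b_i / cosα_i.
Slice 1: Δl = 1.9/cos(-0.3°) = 1.900 m; N'_1 = 47·cos(-0.3°) − 6·1.900 = 35.6; c'Δl = 15.77; W sinα = -0.2
Slice 2: Δl = 2.8/cos16.6° = 2.922 m; N'_2 = 217·cos16.6° − 41·2.922 = 88.2; c'Δl = 24.25; W sinα = 62.0
Slice 3: Δl = 2.5/cos37.8° = 3.164 m; N'_3 = 159·cos37.8° − 10·3.164 = 94.0; c'Δl = 26.26; W sinα = 97.5
Slice 4: Δl = 1.3/cos57.9° = 2.446 m; N'_4 = 31·cos57.9° − 5·2.446 = 4.2; c'Δl = 20.30; W sinα = 26.3
Σc'Δl = 86.6 kN/m; ΣN' = 222.0 kN/m; ΣW sinα = 185.5 kN/m
Resisting = 86.6 + 222.0·tan34.8° = 86.6 + 154.3 = 240.9 kN/m
FS = 240.9 / 185.5 = 1.299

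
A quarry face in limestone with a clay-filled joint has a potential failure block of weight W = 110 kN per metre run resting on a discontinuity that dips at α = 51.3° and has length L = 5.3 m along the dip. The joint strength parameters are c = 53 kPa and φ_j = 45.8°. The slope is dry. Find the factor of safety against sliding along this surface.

Resolving the block weight along and normal to the plane and applying the Mohr–Coulomb strength on the joint:
N' = W cosα = 110·cos51.3° = 68.8 kN/m
Driving force T = W sinα = 110·sin51.3° = 85.8 kN/m
Resisting force R = c·L + N'·tanφ_j = 53·5.3 + 68.8·tan45.8° = 280.9 + 70.7 = 351.6 kN/m
FS = R / T = 351.6 / 85.8 = 4.096

FS = 4.10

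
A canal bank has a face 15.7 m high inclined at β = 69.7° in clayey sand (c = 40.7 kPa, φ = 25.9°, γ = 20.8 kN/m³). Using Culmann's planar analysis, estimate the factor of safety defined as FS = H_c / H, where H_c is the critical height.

FS = 1.51

H_c = (4c/γ) · sinβ cosφ / [1 − cos(β − φ)]
    = (4·40.7/20.8) · sin69.7°·cos25.9° / [1 − cos43.8°]
    = 7.827 · 0.8437 / 0.2782 = 23.73 m
FS = H_c / H = 23.73 / 15.7 = 1.512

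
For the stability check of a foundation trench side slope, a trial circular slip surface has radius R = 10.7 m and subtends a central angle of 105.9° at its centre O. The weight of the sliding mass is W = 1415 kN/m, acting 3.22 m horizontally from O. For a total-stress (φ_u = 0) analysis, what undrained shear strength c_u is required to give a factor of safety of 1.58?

c_u = 34.0 kPa

FS = c_u·L_a·R / (W·d), so c_u = FS·W·d / (L_a·R).
Arc length L_a = R·θ = 10.7·(105.9°·π/180) = 10.7·1.8483 = 19.78 m
c_u = 1.58·1415·3.22 / (19.78·10.7) = 7199.0 / 211.61 = 34.02 kPa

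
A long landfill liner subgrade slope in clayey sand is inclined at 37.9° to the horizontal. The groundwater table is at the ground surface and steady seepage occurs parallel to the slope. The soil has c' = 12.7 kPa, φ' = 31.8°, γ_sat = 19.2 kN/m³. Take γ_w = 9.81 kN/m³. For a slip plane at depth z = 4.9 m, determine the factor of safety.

FS = 0.67

With seepage parallel to the slope and the water table at the surface, the effective normal stress on the slip plane uses the buoyant unit weight γ' = γ_sat − γ_w while the driving shear stress uses γ_sat:
FS = [c' + γ' z cos²β tanφ'] / [γ_sat z sinβ cosβ]
γ' = 19.2 − 9.81 = 9.39 kN/m³
Numerator = 12.7 + 9.39·4.9·cos²37.9°·tan31.8° = 12.7 + 9.39·4.9·0.6227·0.6200 = 30.463 kPa
Denominator = 19.2·4.9·sin37.9°·cos37.9° = 19.2·4.9·0.6143·0.7891 = 45.603 kPa
FS = 30.463 / 45.603 = 0.668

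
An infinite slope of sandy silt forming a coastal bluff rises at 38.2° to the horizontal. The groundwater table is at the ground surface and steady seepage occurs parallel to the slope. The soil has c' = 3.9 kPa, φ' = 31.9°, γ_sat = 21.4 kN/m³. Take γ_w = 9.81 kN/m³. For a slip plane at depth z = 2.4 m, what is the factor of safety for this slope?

With seepage parallel to the slope and the water table at the surface, the effective normal stress on the slip plane uses the buoyant unit weight γ' = γ_sat − γ_w while the driving shear stress uses γ_sat:
FS = [c' + γ' z cos²β tanφ'] / [γ_sat z sinβ cosβ]
γ' = 21.4 − 9.81 = 11.59 kN/m³
Numerator = 3.9 + 11.59·2.4·cos²38.2°·tan31.9° = 3.9 + 11.59·2.4·0.6176·0.6224 = 14.593 kPa
Denominator = 21.4·2.4·sin38.2°·cos38.2° = 21.4·2.4·0.6184·0.7859 = 24.960 kPa
FS = 14.593 / 24.960 = 0.585

FS = 0.58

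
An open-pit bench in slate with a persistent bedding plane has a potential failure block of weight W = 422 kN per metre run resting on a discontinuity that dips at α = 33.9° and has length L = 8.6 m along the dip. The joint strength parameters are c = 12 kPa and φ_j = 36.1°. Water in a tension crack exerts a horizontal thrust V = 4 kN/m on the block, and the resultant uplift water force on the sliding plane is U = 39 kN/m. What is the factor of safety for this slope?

Resolving the block weight along and normal to the plane and applying the Mohr–Coulomb strength on the joint:
N' = W cosα − U − V sinα = 422·cos33.9° − 39 − 4·sin33.9° = 309.0 kN/m
Driving force T = W sinα + V cosα = 422·sin33.9° + 4·cos33.9° = 238.7 kN/m
Resisting force R = c·L + N'·tanφ_j = 12·8.6 + 309.0·tan36.1° = 103.2 + 225.4 = 328.6 kN/m
FS = R / T = 328.6 / 238.7 = 1.376

FS = 1.38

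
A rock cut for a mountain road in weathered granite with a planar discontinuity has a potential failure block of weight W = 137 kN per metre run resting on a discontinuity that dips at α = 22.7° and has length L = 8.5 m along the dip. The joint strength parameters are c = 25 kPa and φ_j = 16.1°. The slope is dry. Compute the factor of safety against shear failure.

Resolving the block weight along and normal to the plane and applying the Mohr–Coulomb strength on the joint:
N' = W cosα = 137·cos22.7° = 126.4 kN/m
Driving force T = W sinα = 137·sin22.7° = 52.9 kN/m
Resisting force R = c·L + N'·tanφ_j = 25·8.5 + 126.4·tan16.1° = 212.5 + 36.5 = 249.0 kN/m
FS = R / T = 249.0 / 52.9 = 4.709

FS = 4.71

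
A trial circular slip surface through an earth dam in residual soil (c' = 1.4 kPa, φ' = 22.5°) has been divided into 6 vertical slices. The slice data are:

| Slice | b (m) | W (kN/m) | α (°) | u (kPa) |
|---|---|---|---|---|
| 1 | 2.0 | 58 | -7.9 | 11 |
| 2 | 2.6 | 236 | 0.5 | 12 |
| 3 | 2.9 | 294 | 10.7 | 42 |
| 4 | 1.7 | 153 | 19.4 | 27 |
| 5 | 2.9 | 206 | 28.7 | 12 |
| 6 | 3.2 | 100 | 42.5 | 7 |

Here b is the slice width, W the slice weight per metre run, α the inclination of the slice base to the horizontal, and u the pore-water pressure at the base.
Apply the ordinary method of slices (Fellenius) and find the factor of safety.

Ordinary method of slices: FS = Σ[c'·Δl_i + (W_i cosα_i − u_i·Δl_i)·tanφ'] / Σ W_i sinα_i, with Δl_i = b_i / cosα_i.
Slice 1: Δl = 2.0/cos(-7.9°) = 2.019 m; N'_1 = 58·cos(-7.9°) − 11·2.019 = 35.2; c'Δl = 2.83; W sinα = -8.0
Slice 2: Δl = 2.6/cos0.5° = 2.600 m; N'_2 = 236·cos0.5° − 12·2.600 = 204.8; c'Δl = 3.64; W sinα = 2.1
Slice 3: Δl = 2.9/cos10.7° = 2.951 m; N'_3 = 294·cos10.7° − 42·2.951 = 164.9; c'Δl = 4.13; W sinα = 54.6
Slice 4: Δl = 1.7/cos19.4° = 1.802 m; N'_4 = 153·cos19.4° − 27·1.802 = 95.7; c'Δl = 2.52; W sinα = 50.8
Slice 5: Δl = 2.9/cos28.7° = 3.306 m; N'_5 = 206·cos28.7° − 12·3.306 = 141.0; c'Δl = 4.63; W sinα = 98.9
Slice 6: Δl = 3.2/cos42.5° = 4.340 m; N'_6 = 100·cos42.5° − 7·4.340 = 43.3; c'Δl = 6.08; W sinα = 67.6
Σc'Δl = 23.8 kN/m; ΣN' = 685.0 kN/m; ΣW sinα = 266.0 kN/m
Resisting = 23.8 + 685.0·tan22.5° = 23.8 + 283.7 = 307.6 kN/m
FS = 307.6 / 266.0 = 1.156

FS = 1.16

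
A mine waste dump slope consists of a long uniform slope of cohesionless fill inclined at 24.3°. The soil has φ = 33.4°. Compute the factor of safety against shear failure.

For a dry cohesionless infinite slope the factor of safety is FS = tanφ / tanβ.
FS = tan33.4° / tan24.3° = 0.6594 / 0.4515 = 1.460

FS = 1.46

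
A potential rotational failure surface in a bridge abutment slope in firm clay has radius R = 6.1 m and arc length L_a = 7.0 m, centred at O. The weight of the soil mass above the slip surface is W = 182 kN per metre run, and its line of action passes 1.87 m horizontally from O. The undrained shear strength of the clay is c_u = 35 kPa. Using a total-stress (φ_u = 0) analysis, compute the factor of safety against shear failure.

Taking moments about the centre O, the resisting moment is provided by the undrained shear strength acting along the arc:
M_R = c_u·L_a·R = 35·7.00·6.1 = 1494.5 kN·m/m
M_D = W·d = 182·1.87 = 340.3 kN·m/m
FS = M_R / M_D = 1494.5 / 340.3 = 4.391

FS = 4.39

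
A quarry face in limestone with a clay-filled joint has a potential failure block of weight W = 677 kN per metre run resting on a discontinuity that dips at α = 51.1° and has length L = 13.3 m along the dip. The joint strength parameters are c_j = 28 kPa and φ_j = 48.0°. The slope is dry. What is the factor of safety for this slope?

Resolving the block weight along and normal to the plane and applying the Mohr–Coulomb strength on the joint:
N' = W cosα = 677·cos51.1° = 425.1 kN/m
Driving force T = W sinα = 677·sin51.1° = 526.9 kN/m
Resisting force R = c_j·L + N'·tanφ_j = 28·13.3 + 425.1·tan48.0° = 372.4 + 472.2 = 844.6 kN/m
FS = R / T = 844.6 / 526.9 = 1.603

FS = 1.60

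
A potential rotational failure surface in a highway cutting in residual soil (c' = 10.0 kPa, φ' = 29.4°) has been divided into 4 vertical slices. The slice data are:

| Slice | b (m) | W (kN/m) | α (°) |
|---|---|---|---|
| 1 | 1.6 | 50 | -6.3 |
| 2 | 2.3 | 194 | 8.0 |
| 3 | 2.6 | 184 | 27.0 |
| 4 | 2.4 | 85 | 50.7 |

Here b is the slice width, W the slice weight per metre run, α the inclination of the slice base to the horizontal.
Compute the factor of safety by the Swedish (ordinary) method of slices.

Ordinary method of slices: FS = Σ[c'·Δl_i + (W_i cosα_i)·tanφ'] / Σ W_i sinα_i, with Δl_i = b_i / cosα_i.
Slice 1: Δl = 1.6/cos(-6.3°) = 1.610 m; N'_1 = 50·cos(-6.3°) = 49.7; c'Δl = 16.10; W sinα = -5.5
Slice 2: Δl = 2.3/cos8.0° = 2.323 m; N'_2 = 194·cos8.0° = 192.1; c'Δl = 23.23; W sinα = 27.0
Slice 3: Δl = 2.6/cos27.0° = 2.918 m; N'_3 = 184·cos27.0° = 163.9; c'Δl = 29.18; W sinα = 83.5
Slice 4: Δl = 2.4/cos50.7° = 3.789 m; N'_4 = 85·cos50.7° = 53.8; c'Δl = 37.89; W sinα = 65.8
Σc'Δl = 106.4 kN/m; ΣN' = 459.6 kN/m; ΣW sinα = 170.8 kN/m
Resisting = 106.4 + 459.6·tan29.4° = 106.4 + 259.0 = 365.4 kN/m
FS = 365.4 / 170.8 = 2.139

FS = 2.14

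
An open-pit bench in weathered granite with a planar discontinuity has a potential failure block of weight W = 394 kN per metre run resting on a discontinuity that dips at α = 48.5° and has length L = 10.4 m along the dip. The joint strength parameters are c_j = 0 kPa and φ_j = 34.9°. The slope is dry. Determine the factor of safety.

FS = 0.62

Resolving the block weight along and normal to the plane and applying the Mohr–Coulomb strength on the joint:
N' = W cosα = 394·cos48.5° = 261.1 kN/m
Driving force T = W sinα = 394·sin48.5° = 295.1 kN/m
Resisting force R = c_j·L + N'·tanφ_j = 0·10.4 + 261.1·tan34.9° = 0.0 + 182.1 = 182.1 kN/m
FS = R / T = 182.1 / 295.1 = 0.617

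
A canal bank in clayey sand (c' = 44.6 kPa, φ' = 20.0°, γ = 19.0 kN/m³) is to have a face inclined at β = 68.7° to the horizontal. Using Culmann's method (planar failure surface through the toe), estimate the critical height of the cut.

Culmann's analysis gives the critical failure plane at α_cr = (β + φ')/2 = (68.7 + 20.0)/2 = 44.4°, and the critical height
H_c = (4c'/γ) · sinβ cosφ' / [1 − cos(β − φ')]
    = (4·44.6/19.0) · sin68.7°·cos20.0° / [1 − cos(48.7°)]
    = 9.389 · 0.9317·0.9397 / [1 − 0.6600]
    = 9.389 · 0.8755 / 0.3400
    = 24.18 m

H_c = 24.18 m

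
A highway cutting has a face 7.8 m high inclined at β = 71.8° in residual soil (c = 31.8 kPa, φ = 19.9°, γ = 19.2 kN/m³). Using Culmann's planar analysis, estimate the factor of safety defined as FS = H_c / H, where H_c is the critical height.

FS = 1.98

H_c = (4c/γ) · sinβ cosφ / [1 − cos(β − φ)]
    = (4·31.8/19.2) · sin71.8°·cos19.9° / [1 − cos51.9°]
    = 6.625 · 0.8932 / 0.3830 = 15.45 m
FS = H_c / H = 15.45 / 7.8 = 1.981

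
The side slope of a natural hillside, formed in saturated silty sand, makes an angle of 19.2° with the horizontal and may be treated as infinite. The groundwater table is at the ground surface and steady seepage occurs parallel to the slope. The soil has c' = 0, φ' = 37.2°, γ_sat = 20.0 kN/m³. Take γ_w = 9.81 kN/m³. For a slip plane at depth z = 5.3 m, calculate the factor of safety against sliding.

FS = 1.11

With seepage parallel to the slope and the water table at the surface, the effective normal stress on the slip plane uses the buoyant unit weight γ' = γ_sat − γ_w while the driving shear stress uses γ_sat:
FS = [c' + γ' z cos²β tanφ'] / [γ_sat z sinβ cosβ]
(For c' = 0 this reduces to FS = (γ'/γ_sat)·tanφ'/tanβ.)
γ' = 20.0 − 9.81 = 10.19 kN/m³
Numerator = 0.0 + 10.19·5.3·cos²19.2°·tan37.2° = 0.0 + 10.19·5.3·0.8918·0.7590 = 36.560 kPa
Denominator = 20.0·5.3·sin19.2°·cos19.2° = 20.0·5.3·0.3289·0.9444 = 32.921 kPa
FS = 36.560 / 32.921 = 1.111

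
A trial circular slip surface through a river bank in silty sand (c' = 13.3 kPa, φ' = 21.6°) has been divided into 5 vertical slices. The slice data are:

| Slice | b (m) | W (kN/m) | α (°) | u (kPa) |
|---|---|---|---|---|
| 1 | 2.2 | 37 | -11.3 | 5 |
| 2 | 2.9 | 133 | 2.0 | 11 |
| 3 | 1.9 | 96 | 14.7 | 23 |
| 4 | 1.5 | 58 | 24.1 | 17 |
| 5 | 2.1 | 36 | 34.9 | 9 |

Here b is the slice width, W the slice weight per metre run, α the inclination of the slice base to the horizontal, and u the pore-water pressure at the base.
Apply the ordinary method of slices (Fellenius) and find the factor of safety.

Ordinary method of slices: FS = Σ[c'·Δl_i + (W_i cosα_i − u_i·Δl_i)·tanφ'] / Σ W_i sinα_i, with Δl_i = b_i / cosα_i.
Slice 1: Δl = 2.2/cos(-11.3°) = 2.243 m; N'_1 = 37·cos(-11.3°) − 5·2.243 = 25.1; c'Δl = 29.84; W sinα = -7.3
Slice 2: Δl = 2.9/cos2.0° = 2.902 m; N'_2 = 133·cos2.0° − 11·2.902 = 101.0; c'Δl = 38.59; W sinα = 4.6
Slice 3: Δl = 1.9/cos14.7° = 1.964 m; N'_3 = 96·cos14.7° − 23·1.964 = 47.7; c'Δl = 26.13; W sinα = 24.4
Slice 4: Δl = 1.5/cos24.1° = 1.643 m; N'_4 = 58·cos24.1° − 17·1.643 = 25.0; c'Δl = 21.86; W sinα = 23.7
Slice 5: Δl = 2.1/cos34.9° = 2.561 m; N'_5 = 36·cos34.9° − 9·2.561 = 6.5; c'Δl = 34.05; W sinα = 20.6
Σc'Δl = 150.5 kN/m; ΣN' = 205.2 kN/m; ΣW sinα = 66.0 kN/m
Resisting = 150.5 + 205.2·tan21.6° = 150.5 + 81.3 = 231.7 kN/m
FS = 231.7 / 66.0 = 3.509

FS = 3.51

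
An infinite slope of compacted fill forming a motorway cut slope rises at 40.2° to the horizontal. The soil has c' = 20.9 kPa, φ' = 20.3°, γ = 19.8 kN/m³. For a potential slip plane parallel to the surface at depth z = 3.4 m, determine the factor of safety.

For an infinite slope with a slip plane parallel to the surface (no pore pressure): FS = [c' + γz cos²β tanφ'] / [γz sinβ cosβ].
γz = 19.8·3.4 = 67.32 kN/m²
Numerator = 20.9 + 67.32·cos²40.2°·tan20.3° = 20.9 + 67.32·0.5834·0.3699 = 35.428 kPa
Denominator = 67.32·sin40.2°·cos40.2° = 67.32·0.6455·0.7638 = 33.189 kPa
FS = 35.428 / 33.189 = 1.067

FS = 1.07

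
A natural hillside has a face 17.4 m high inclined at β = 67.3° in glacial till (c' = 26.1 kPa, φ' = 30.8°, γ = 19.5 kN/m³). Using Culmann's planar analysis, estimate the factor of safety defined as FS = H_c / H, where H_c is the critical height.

H_c = (4c'/γ) · sinβ cosφ' / [1 − cos(β − φ')]
    = (4·26.1/19.5) · sin67.3°·cos30.8° / [1 − cos36.5°]
    = 5.354 · 0.7924 / 0.1961 = 21.63 m
FS = H_c / H = 21.63 / 17.4 = 1.243

FS = 1.24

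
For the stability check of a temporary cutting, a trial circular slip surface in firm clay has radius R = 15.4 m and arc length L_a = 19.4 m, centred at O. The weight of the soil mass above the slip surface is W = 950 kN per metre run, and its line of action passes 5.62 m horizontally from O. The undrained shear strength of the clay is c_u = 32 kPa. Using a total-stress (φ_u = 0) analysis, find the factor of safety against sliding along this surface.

FS = 1.79

Taking moments about the centre O, the resisting moment is provided by the undrained shear strength acting along the arc:
M_R = c_u·L_a·R = 32·19.40·15.4 = 9560.3 kN·m/m
M_D = W·d = 950·5.62 = 5339.0 kN·m/m
FS = M_R / M_D = 9560.3 / 5339.0 = 1.791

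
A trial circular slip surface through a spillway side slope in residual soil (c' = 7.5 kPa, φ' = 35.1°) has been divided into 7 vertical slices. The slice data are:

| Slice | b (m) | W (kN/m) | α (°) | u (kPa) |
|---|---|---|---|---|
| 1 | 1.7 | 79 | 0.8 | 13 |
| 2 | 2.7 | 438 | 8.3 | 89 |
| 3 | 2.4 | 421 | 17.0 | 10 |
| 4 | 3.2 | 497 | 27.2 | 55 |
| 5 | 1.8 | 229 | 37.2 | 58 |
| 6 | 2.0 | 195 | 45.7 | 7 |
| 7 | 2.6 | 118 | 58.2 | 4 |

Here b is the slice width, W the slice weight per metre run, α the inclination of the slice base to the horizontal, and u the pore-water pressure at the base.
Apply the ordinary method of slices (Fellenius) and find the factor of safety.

FS = 1.15

Ordinary method of slices: FS = Σ[c'·Δl_i + (W_i cosα_i − u_i·Δl_i)·tanφ'] / Σ W_i sinα_i, with Δl_i = b_i / cosα_i.
Slice 1: Δl = 1.7/cos0.8° = 1.700 m; N'_1 = 79·cos0.8° − 13·1.700 = 56.9; c'Δl = 12.75; W sinα = 1.1
Slice 2: Δl = 2.7/cos8.3° = 2.729 m; N'_2 = 438·cos8.3° − 89·2.729 = 190.6; c'Δl = 20.46; W sinα = 63.2
Slice 3: Δl = 2.4/cos17.0° = 2.510 m; N'_3 = 421·cos17.0° − 10·2.510 = 377.5; c'Δl = 18.82; W sinα = 123.1
Slice 4: Δl = 3.2/cos27.2° = 3.598 m; N'_4 = 497·cos27.2° − 55·3.598 = 244.2; c'Δl = 26.98; W sinα = 227.2
Slice 5: Δl = 1.8/cos37.2° = 2.260 m; N'_5 = 229·cos37.2° − 58·2.260 = 51.3; c'Δl = 16.95; W sinα = 138.5
Slice 6: Δl = 2.0/cos45.7° = 2.864 m; N'_6 = 195·cos45.7° − 7·2.864 = 116.1; c'Δl = 21.48; W sinα = 139.6
Slice 7: Δl = 2.6/cos58.2° = 4.934 m; N'_7 = 118·cos58.2° − 4·4.934 = 42.4; c'Δl = 37.01; W sinα = 100.3
Σc'Δl = 154.5 kN/m; ΣN' = 1079.1 kN/m; ΣW sinα = 792.9 kN/m
Resisting = 154.5 + 1079.1·tan35.1° = 154.5 + 758.4 = 912.8 kN/m
FS = 912.8 / 792.9 = 1.151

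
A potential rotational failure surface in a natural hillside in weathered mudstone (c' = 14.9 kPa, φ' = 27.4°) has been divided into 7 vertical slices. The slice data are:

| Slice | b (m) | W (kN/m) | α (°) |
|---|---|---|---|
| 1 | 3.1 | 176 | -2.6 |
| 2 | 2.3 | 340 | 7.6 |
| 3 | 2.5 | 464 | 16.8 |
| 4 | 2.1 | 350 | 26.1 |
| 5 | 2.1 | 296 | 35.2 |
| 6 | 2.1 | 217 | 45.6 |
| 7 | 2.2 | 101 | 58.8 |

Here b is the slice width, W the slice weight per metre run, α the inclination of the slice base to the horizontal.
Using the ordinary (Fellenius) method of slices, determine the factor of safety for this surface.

FS = 1.62

Ordinary method of slices: FS = Σ[c'·Δl_i + (W_i cosα_i)·tanφ'] / Σ W_i sinα_i, with Δl_i = b_i / cosα_i.
Slice 1: Δl = 3.1/cos(-2.6°) = 3.103 m; N'_1 = 176·cos(-2.6°) = 175.8; c'Δl = 46.24; W sinα = -8.0
Slice 2: Δl = 2.3/cos7.6° = 2.320 m; N'_2 = 340·cos7.6° = 337.0; c'Δl = 34.57; W sinα = 45.0
Slice 3: Δl = 2.5/cos16.8° = 2.611 m; N'_3 = 464·cos16.8° = 444.2; c'Δl = 38.91; W sinα = 134.1
Slice 4: Δl = 2.1/cos26.1° = 2.338 m; N'_4 = 350·cos26.1° = 314.3; c'Δl = 34.84; W sinα = 154.0
Slice 5: Δl = 2.1/cos35.2° = 2.570 m; N'_5 = 296·cos35.2° = 241.9; c'Δl = 38.29; W sinα = 170.6
Slice 6: Δl = 2.1/cos45.6° = 3.001 m; N'_6 = 217·cos45.6° = 151.8; c'Δl = 44.72; W sinα = 155.0
Slice 7: Δl = 2.2/cos58.8° = 4.247 m; N'_7 = 101·cos58.8° = 52.3; c'Δl = 63.28; W sinα = 86.4
Σc'Δl = 300.9 kN/m; ΣN' = 1717.4 kN/m; ΣW sinα = 737.1 kN/m
Resisting = 300.9 + 1717.4·tan27.4° = 300.9 + 890.2 = 1191.1 kN/m
FS = 1191.1 / 737.1 = 1.616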